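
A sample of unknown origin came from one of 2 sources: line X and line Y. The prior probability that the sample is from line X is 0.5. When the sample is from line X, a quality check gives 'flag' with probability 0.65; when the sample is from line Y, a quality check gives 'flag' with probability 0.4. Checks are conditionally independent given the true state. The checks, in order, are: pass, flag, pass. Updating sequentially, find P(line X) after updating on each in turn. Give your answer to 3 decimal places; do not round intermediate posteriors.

After 'pass': P(line X) = 0.35·0.5000 / (0.35·0.5000 + 0.6·0.5000) ≈ 0.3684
After 'flag': P(line X) = 0.65·0.3684 / (0.65·0.3684 + 0.4·0.6316) ≈ 0.4866
After 'pass': P(line X) = 0.35·0.4866 / (0.35·0.4866 + 0.6·0.5134) ≈ 0.3561

0.356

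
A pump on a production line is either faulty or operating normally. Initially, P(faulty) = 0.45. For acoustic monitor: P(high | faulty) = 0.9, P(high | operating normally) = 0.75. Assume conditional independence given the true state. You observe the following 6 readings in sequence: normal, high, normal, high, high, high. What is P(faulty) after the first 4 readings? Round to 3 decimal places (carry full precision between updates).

Each posterior becomes the prior for the next update.
After 'normal': P(faulty) = 0.1·0.4500 / (0.1·0.4500 + 0.25·0.5500) ≈ 0.2466
After 'high': P(faulty) = 0.9·0.2466 / (0.9·0.2466 + 0.75·0.7534) ≈ 0.2820
After 'normal': P(faulty) = 0.1·0.2820 / (0.1·0.2820 + 0.25·0.7180) ≈ 0.1358
After 'high': P(faulty) = 0.9·0.1358 / (0.9·0.1358 + 0.75·0.8642) ≈ 0.1586

0.159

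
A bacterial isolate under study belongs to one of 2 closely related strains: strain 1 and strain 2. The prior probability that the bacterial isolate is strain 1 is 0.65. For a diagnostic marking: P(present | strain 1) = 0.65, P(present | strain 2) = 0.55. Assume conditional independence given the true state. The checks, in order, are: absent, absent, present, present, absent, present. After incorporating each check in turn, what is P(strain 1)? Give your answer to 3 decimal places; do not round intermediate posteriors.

After 'absent': P(strain 1) = 0.35·0.6500 / (0.35·0.6500 + 0.45·0.3500) ≈ 0.5909
After 'absent': P(strain 1) = 0.35·0.5909 / (0.35·0.5909 + 0.45·0.4091) ≈ 0.5291
After 'present': P(strain 1) = 0.65·0.5291 / (0.65·0.5291 + 0.55·0.4709) ≈ 0.5704
After 'present': P(strain 1) = 0.65·0.5704 / (0.65·0.5704 + 0.55·0.4296) ≈ 0.6108
After 'absent': P(strain 1) = 0.35·0.6108 / (0.35·0.6108 + 0.45·0.3892) ≈ 0.5496
After 'present': P(strain 1) = 0.65·0.5496 / (0.65·0.5496 + 0.55·0.4504) ≈ 0.5906

0.591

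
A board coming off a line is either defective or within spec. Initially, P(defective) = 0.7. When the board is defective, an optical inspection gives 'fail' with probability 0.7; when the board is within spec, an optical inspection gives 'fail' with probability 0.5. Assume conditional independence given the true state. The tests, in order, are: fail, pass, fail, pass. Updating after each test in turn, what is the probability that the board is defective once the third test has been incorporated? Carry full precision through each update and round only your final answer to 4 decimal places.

0.7329

After 'fail': P(defective) = 0.7·0.7000 / (0.7·0.7000 + 0.5·0.3000) ≈ 0.7656
After 'pass': P(defective) = 0.3·0.7656 / (0.3·0.7656 + 0.5·0.2344) ≈ 0.6622
After 'fail': P(defective) = 0.7·0.6622 / (0.7·0.6622 + 0.5·0.3378) ≈ 0.7329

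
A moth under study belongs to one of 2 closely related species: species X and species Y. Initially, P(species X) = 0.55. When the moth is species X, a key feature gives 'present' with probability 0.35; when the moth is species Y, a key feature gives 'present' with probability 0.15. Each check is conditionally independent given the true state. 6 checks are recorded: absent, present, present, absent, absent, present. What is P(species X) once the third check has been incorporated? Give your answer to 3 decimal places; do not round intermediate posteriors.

0.836

After 'absent': P(species X) = 0.65·0.5500 / (0.65·0.5500 + 0.85·0.4500) ≈ 0.4831
After 'present': P(species X) = 0.35·0.4831 / (0.35·0.4831 + 0.15·0.5169) ≈ 0.6856
After 'present': P(species X) = 0.35·0.6856 / (0.35·0.6856 + 0.15·0.3144) ≈ 0.8358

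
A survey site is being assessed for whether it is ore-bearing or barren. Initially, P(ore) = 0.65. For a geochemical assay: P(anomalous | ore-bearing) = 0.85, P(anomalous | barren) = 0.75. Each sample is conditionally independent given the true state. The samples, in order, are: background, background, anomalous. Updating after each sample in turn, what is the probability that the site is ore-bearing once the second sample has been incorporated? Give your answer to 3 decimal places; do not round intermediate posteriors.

After 'background': P(ore) = 0.15·0.6500 / (0.15·0.6500 + 0.25·0.3500) ≈ 0.5270
After 'background': P(ore) = 0.15·0.5270 / (0.15·0.5270 + 0.25·0.4730) ≈ 0.4007

0.401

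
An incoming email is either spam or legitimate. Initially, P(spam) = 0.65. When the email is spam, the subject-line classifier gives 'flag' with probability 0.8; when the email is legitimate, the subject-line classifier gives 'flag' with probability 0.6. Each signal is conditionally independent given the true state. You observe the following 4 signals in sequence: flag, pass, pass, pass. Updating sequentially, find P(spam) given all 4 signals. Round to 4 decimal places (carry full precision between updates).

0.2364

After 'flag': P(spam) = 0.8·0.6500 / (0.8·0.6500 + 0.6·0.3500) ≈ 0.7123
After 'pass': P(spam) = 0.2·0.7123 / (0.2·0.7123 + 0.4·0.2877) ≈ 0.5532
After 'pass': P(spam) = 0.2·0.5532 / (0.2·0.5532 + 0.4·0.4468) ≈ 0.3824
After 'pass': P(spam) = 0.2·0.3824 / (0.2·0.3824 + 0.4·0.6176) ≈ 0.2364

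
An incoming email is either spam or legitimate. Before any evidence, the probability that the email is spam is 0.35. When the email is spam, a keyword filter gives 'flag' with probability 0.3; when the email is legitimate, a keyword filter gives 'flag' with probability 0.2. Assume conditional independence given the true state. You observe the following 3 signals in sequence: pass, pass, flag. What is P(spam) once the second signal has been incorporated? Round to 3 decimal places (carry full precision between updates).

After 'pass': P(spam) = 0.7·0.3500 / (0.7·0.3500 + 0.8·0.6500) ≈ 0.3203
After 'pass': P(spam) = 0.7·0.3203 / (0.7·0.3203 + 0.8·0.6797) ≈ 0.2919

0.292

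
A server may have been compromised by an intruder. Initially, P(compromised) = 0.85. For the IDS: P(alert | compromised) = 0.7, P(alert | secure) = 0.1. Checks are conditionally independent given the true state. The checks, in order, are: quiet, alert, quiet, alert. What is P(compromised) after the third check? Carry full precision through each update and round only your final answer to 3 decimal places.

0.815

After 'quiet': P(compromised) = 0.3·0.8500 / (0.3·0.8500 + 0.9·0.1500) ≈ 0.6538
After 'alert': P(compromised) = 0.7·0.6538 / (0.7·0.6538 + 0.1·0.3462) ≈ 0.9297
After 'quiet': P(compromised) = 0.3·0.9297 / (0.3·0.9297 + 0.9·0.0703) ≈ 0.8151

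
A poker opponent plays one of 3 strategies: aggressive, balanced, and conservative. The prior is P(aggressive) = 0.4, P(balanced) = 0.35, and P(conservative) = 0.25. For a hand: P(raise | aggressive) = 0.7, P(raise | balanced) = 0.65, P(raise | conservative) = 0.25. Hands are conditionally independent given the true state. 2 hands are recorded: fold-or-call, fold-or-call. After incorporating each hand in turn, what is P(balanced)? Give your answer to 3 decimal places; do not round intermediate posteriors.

After 'fold-or-call': normaliser = 0.3·0.4000 + 0.35·0.3500 + 0.75·0.2500; P(aggressive) ≈ 0.2791, P(balanced) ≈ 0.2849, P(conservative) ≈ 0.4360
After 'fold-or-call': normaliser = 0.3·0.2791 + 0.35·0.2849 + 0.75·0.4360; P(aggressive) ≈ 0.1640, P(balanced) ≈ 0.1953, P(conservative) ≈ 0.6407

0.195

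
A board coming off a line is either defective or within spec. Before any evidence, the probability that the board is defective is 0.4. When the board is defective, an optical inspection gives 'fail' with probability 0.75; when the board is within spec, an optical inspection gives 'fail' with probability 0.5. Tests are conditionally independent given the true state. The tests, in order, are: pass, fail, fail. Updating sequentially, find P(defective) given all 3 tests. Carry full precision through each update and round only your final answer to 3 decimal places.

0.429

Each posterior becomes the prior for the next update.
After 'pass': P(defective) = 0.25·0.4000 / (0.25·0.4000 + 0.5·0.6000) ≈ 0.2500
After 'fail': P(defective) = 0.75·0.2500 / (0.75·0.2500 + 0.5·0.7500) ≈ 0.3333
After 'fail': P(defective) = 0.75·0.3333 / (0.75·0.3333 + 0.5·0.6667) ≈ 0.4286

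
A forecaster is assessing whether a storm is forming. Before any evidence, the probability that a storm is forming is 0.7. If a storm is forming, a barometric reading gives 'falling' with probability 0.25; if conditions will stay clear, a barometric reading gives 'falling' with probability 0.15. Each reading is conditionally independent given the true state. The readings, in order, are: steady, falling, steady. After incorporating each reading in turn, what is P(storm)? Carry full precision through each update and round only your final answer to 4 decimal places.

After 'steady': P(storm) = 0.75·0.7000 / (0.75·0.7000 + 0.85·0.3000) ≈ 0.6731
After 'falling': P(storm) = 0.25·0.6731 / (0.25·0.6731 + 0.15·0.3269) ≈ 0.7743
After 'steady': P(storm) = 0.75·0.7743 / (0.75·0.7743 + 0.85·0.2257) ≈ 0.7517

0.7517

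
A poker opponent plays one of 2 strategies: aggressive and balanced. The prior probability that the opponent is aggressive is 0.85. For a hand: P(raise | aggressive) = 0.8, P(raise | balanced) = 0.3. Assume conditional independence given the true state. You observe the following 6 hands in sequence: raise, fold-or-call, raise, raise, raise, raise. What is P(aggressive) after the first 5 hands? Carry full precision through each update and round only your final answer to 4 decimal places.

0.9879

After 'raise': P(aggressive) = 0.8·0.8500 / (0.8·0.8500 + 0.3·0.1500) ≈ 0.9379
After 'fold-or-call': P(aggressive) = 0.2·0.9379 / (0.2·0.9379 + 0.7·0.0621) ≈ 0.8119
After 'raise': P(aggressive) = 0.8·0.8119 / (0.8·0.8119 + 0.3·0.1881) ≈ 0.9201
After 'raise': P(aggressive) = 0.8·0.9201 / (0.8·0.9201 + 0.3·0.0799) ≈ 0.9685
After 'raise': P(aggressive) = 0.8·0.9685 / (0.8·0.9685 + 0.3·0.0315) ≈ 0.9879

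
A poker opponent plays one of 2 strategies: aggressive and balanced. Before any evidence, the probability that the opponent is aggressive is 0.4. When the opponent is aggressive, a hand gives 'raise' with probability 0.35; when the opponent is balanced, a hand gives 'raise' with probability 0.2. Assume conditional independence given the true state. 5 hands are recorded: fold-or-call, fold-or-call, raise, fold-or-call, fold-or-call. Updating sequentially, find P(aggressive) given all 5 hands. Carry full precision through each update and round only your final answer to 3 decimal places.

After 'fold-or-call': P(aggressive) = 0.65·0.4000 / (0.65·0.4000 + 0.8·0.6000) ≈ 0.3514
After 'fold-or-call': P(aggressive) = 0.65·0.3514 / (0.65·0.3514 + 0.8·0.6486) ≈ 0.3056
After 'raise': P(aggressive) = 0.35·0.3056 / (0.35·0.3056 + 0.2·0.6944) ≈ 0.4351
After 'fold-or-call': P(aggressive) = 0.65·0.4351 / (0.65·0.4351 + 0.8·0.5649) ≈ 0.3849
After 'fold-or-call': P(aggressive) = 0.65·0.3849 / (0.65·0.3849 + 0.8·0.6151) ≈ 0.3371

0.337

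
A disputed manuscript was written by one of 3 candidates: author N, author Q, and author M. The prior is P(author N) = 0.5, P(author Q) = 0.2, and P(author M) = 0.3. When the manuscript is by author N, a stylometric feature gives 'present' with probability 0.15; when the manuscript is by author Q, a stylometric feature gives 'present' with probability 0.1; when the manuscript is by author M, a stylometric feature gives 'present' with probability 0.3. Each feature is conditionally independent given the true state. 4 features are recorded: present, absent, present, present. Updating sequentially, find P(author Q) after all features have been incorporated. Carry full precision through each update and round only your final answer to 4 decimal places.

After 'present': normaliser = 0.15·0.5000 + 0.1·0.2000 + 0.3·0.3000; P(author N) ≈ 0.4054, P(author Q) ≈ 0.1081, P(author M) ≈ 0.4865
After 'absent': normaliser = 0.85·0.4054 + 0.9·0.1081 + 0.7·0.4865; P(author N) ≈ 0.4404, P(author Q) ≈ 0.1244, P(author M) ≈ 0.4352
After 'present': normaliser = 0.15·0.4404 + 0.1·0.1244 + 0.3·0.4352; P(author N) ≈ 0.3160, P(author Q) ≈ 0.0595, P(author M) ≈ 0.6245
After 'present': normaliser = 0.15·0.3160 + 0.1·0.0595 + 0.3·0.6245; P(author N) ≈ 0.1969, P(author Q) ≈ 0.0247, P(author M) ≈ 0.7784

0.0247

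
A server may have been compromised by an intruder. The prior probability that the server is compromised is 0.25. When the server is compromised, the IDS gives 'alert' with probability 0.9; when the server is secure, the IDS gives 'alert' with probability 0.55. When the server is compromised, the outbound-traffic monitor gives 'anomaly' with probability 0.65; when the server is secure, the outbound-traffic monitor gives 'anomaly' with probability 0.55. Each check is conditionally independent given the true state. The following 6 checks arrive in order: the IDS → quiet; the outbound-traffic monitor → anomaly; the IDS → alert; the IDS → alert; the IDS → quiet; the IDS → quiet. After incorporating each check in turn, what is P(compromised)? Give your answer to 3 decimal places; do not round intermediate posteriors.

0.011

After the IDS='quiet': P(compromised) = 0.1·0.2500 / (0.1·0.2500 + 0.45·0.7500) ≈ 0.0690
After the outbound-traffic monitor='anomaly': P(compromised) = 0.65·0.0690 / (0.65·0.0690 + 0.55·0.9310) ≈ 0.0805
After the IDS='alert': P(compromised) = 0.9·0.0805 / (0.9·0.0805 + 0.55·0.9195) ≈ 0.1253
After the IDS='alert': P(compromised) = 0.9·0.1253 / (0.9·0.1253 + 0.55·0.8747) ≈ 0.1899
After the IDS='quiet': P(compromised) = 0.1·0.1899 / (0.1·0.1899 + 0.45·0.8101) ≈ 0.0495
After the IDS='quiet': P(compromised) = 0.1·0.0495 / (0.1·0.0495 + 0.45·0.9505) ≈ 0.0114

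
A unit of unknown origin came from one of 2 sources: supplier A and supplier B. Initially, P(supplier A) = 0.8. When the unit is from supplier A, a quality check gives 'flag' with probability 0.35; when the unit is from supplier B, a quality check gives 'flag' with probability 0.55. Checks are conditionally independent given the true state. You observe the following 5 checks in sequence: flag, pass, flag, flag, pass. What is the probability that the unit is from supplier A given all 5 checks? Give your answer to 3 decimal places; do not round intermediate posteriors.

After 'flag': P(supplier A) = 0.35·0.8000 / (0.35·0.8000 + 0.55·0.2000) ≈ 0.7179
After 'pass': P(supplier A) = 0.65·0.7179 / (0.65·0.7179 + 0.45·0.2821) ≈ 0.7862
After 'flag': P(supplier A) = 0.35·0.7862 / (0.35·0.7862 + 0.55·0.2138) ≈ 0.7006
After 'flag': P(supplier A) = 0.35·0.7006 / (0.35·0.7006 + 0.55·0.2994) ≈ 0.5982
After 'pass': P(supplier A) = 0.65·0.5982 / (0.65·0.5982 + 0.45·0.4018) ≈ 0.6826

0.683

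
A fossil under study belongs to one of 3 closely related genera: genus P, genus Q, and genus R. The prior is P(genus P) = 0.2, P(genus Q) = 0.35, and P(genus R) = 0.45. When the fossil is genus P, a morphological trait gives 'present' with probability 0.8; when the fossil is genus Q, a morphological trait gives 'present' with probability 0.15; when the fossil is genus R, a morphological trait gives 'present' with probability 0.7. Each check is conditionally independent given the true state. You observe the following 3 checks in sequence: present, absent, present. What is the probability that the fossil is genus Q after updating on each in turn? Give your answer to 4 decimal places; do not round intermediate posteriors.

Apply Bayes' rule sequentially, carrying P(genus Q) forward.
After 'present': normaliser = 0.8·0.2000 + 0.15·0.3500 + 0.7·0.4500; P(genus P) ≈ 0.3033, P(genus Q) ≈ 0.0995, P(genus R) ≈ 0.5972
After 'absent': normaliser = 0.2·0.3033 + 0.85·0.0995 + 0.3·0.5972; P(genus P) ≈ 0.1870, P(genus Q) ≈ 0.2608, P(genus R) ≈ 0.5522
After 'present': normaliser = 0.8·0.1870 + 0.15·0.2608 + 0.7·0.5522; P(genus P) ≈ 0.2600, P(genus Q) ≈ 0.0680, P(genus R) ≈ 0.6720

0.0680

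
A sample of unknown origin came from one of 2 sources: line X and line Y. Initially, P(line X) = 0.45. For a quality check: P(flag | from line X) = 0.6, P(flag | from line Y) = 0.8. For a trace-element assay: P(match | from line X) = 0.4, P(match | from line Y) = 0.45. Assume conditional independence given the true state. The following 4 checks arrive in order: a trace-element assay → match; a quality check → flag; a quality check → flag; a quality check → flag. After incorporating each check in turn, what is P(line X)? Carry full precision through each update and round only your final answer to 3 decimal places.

Apply Bayes' rule sequentially, carrying P(line X) forward.
After a trace-element assay='match': P(line X) = 0.4·0.4500 / (0.4·0.4500 + 0.45·0.5500) ≈ 0.4211
After a quality check='flag': P(line X) = 0.6·0.4211 / (0.6·0.4211 + 0.8·0.5789) ≈ 0.3529
After a quality check='flag': P(line X) = 0.6·0.3529 / (0.6·0.3529 + 0.8·0.6471) ≈ 0.2903
After a quality check='flag': P(line X) = 0.6·0.2903 / (0.6·0.2903 + 0.8·0.7097) ≈ 0.2348

0.235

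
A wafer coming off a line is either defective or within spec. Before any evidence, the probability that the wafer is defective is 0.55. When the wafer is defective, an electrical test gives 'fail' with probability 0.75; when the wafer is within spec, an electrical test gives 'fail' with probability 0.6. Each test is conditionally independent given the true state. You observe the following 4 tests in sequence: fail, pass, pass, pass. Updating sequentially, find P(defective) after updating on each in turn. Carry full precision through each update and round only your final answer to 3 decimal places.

0.272

After 'fail': P(defective) = 0.75·0.5500 / (0.75·0.5500 + 0.6·0.4500) ≈ 0.6044
After 'pass': P(defective) = 0.25·0.6044 / (0.25·0.6044 + 0.4·0.3956) ≈ 0.4885
After 'pass': P(defective) = 0.25·0.4885 / (0.25·0.4885 + 0.4·0.5115) ≈ 0.3737
After 'pass': P(defective) = 0.25·0.3737 / (0.25·0.3737 + 0.4·0.6263) ≈ 0.2717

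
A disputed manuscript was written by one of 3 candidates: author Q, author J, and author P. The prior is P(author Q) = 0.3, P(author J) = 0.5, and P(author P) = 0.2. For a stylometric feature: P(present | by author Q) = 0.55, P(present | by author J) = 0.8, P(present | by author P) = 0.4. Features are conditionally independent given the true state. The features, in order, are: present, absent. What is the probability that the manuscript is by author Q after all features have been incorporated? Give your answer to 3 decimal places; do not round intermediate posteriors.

After 'present': normaliser = 0.55·0.3000 + 0.8·0.5000 + 0.4·0.2000; P(author Q) ≈ 0.2558, P(author J) ≈ 0.6202, P(author P) ≈ 0.1240
After 'absent': normaliser = 0.45·0.2558 + 0.2·0.6202 + 0.6·0.1240; P(author Q) ≈ 0.3671, P(author J) ≈ 0.3956, P(author P) ≈ 0.2373

0.367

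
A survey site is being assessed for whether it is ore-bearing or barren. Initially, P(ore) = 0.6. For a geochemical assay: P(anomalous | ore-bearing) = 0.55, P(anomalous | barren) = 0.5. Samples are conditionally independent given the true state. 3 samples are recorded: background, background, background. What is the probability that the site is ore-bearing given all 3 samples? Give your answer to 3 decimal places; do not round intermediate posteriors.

0.522

Each posterior becomes the prior for the next update.
After 'background': P(ore) = 0.45·0.6000 / (0.45·0.6000 + 0.5·0.4000) ≈ 0.5745
After 'background': P(ore) = 0.45·0.5745 / (0.45·0.5745 + 0.5·0.4255) ≈ 0.5485
After 'background': P(ore) = 0.45·0.5485 / (0.45·0.5485 + 0.5·0.4515) ≈ 0.5223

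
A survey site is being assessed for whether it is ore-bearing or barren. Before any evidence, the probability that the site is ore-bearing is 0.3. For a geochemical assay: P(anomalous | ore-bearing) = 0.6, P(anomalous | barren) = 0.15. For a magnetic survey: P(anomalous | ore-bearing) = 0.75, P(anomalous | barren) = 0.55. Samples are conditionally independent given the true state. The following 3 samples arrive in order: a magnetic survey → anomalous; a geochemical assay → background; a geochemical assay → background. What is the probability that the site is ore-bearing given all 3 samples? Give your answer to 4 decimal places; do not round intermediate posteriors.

0.1146

Apply Bayes' rule sequentially, carrying P(ore) forward.
After a magnetic survey='anomalous': P(ore) = 0.75·0.3000 / (0.75·0.3000 + 0.55·0.7000) ≈ 0.3689
After a geochemical assay='background': P(ore) = 0.4·0.3689 / (0.4·0.3689 + 0.85·0.6311) ≈ 0.2157
After a geochemical assay='background': P(ore) = 0.4·0.2157 / (0.4·0.2157 + 0.85·0.7843) ≈ 0.1146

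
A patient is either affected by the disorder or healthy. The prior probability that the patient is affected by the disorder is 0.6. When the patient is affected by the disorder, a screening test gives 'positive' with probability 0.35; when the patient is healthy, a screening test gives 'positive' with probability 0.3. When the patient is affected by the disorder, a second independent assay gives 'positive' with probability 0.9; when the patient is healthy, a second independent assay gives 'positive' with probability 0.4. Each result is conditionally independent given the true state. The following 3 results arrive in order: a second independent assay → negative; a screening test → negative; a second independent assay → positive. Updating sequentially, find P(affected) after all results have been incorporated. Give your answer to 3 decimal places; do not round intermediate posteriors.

0.343

After a second independent assay='negative': P(affected) = 0.1·0.6000 / (0.1·0.6000 + 0.6·0.4000) ≈ 0.2000
After a screening test='negative': P(affected) = 0.65·0.2000 / (0.65·0.2000 + 0.7·0.8000) ≈ 0.1884
After a second independent assay='positive': P(affected) = 0.9·0.1884 / (0.9·0.1884 + 0.4·0.8116) ≈ 0.3431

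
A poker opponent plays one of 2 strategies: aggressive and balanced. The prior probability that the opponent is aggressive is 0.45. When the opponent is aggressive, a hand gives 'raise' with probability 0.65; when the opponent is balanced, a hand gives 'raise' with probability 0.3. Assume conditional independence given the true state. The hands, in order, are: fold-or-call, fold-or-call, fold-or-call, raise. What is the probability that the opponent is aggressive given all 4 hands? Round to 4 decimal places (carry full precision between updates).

0.1814

Apply Bayes' rule sequentially, carrying P(aggressive) forward.
After 'fold-or-call': P(aggressive) = 0.35·0.4500 / (0.35·0.4500 + 0.7·0.5500) ≈ 0.2903
After 'fold-or-call': P(aggressive) = 0.35·0.2903 / (0.35·0.2903 + 0.7·0.7097) ≈ 0.1698
After 'fold-or-call': P(aggressive) = 0.35·0.1698 / (0.35·0.1698 + 0.7·0.8302) ≈ 0.0928
After 'raise': P(aggressive) = 0.65·0.0928 / (0.65·0.0928 + 0.3·0.9072) ≈ 0.1814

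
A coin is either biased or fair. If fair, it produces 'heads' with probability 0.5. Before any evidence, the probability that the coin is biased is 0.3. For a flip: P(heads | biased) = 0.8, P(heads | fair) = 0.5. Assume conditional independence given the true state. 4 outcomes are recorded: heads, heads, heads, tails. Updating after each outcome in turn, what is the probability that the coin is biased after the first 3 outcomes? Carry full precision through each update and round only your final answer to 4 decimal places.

After 'heads': P(biased) = 0.8·0.3000 / (0.8·0.3000 + 0.5·0.7000) ≈ 0.4068
After 'heads': P(biased) = 0.8·0.4068 / (0.8·0.4068 + 0.5·0.5932) ≈ 0.5232
After 'heads': P(biased) = 0.8·0.5232 / (0.8·0.5232 + 0.5·0.4768) ≈ 0.6371

0.6371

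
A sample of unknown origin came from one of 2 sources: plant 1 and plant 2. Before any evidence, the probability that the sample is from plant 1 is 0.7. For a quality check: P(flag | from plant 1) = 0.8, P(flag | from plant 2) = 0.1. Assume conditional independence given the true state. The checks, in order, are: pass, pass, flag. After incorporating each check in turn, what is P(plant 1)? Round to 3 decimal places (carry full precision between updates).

Apply Bayes' rule sequentially, carrying P(plant 1) forward.
After 'pass': P(plant 1) = 0.2·0.7000 / (0.2·0.7000 + 0.9·0.3000) ≈ 0.3415
After 'pass': P(plant 1) = 0.2·0.3415 / (0.2·0.3415 + 0.9·0.6585) ≈ 0.1033
After 'flag': P(plant 1) = 0.8·0.1033 / (0.8·0.1033 + 0.1·0.8967) ≈ 0.4797

0.480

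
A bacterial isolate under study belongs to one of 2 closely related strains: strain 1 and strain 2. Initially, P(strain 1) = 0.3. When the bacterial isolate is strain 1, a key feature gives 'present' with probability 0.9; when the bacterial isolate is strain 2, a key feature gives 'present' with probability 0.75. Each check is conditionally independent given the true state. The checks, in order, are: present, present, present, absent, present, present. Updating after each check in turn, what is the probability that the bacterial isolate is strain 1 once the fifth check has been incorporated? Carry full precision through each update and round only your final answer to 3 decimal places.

After 'present': P(strain 1) = 0.9·0.3000 / (0.9·0.3000 + 0.75·0.7000) ≈ 0.3396
After 'present': P(strain 1) = 0.9·0.3396 / (0.9·0.3396 + 0.75·0.6604) ≈ 0.3816
After 'present': P(strain 1) = 0.9·0.3816 / (0.9·0.3816 + 0.75·0.6184) ≈ 0.4255
After 'absent': P(strain 1) = 0.1·0.4255 / (0.1·0.4255 + 0.25·0.5745) ≈ 0.2285
After 'present': P(strain 1) = 0.9·0.2285 / (0.9·0.2285 + 0.75·0.7715) ≈ 0.2623

0.262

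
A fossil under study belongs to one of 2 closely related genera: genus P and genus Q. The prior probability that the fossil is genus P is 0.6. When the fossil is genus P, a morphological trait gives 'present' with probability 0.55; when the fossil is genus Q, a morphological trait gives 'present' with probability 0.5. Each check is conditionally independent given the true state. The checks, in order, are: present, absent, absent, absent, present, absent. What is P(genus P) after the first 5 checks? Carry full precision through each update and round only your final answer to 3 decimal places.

0.570

After 'present': P(genus P) = 0.55·0.6000 / (0.55·0.6000 + 0.5·0.4000) ≈ 0.6226
After 'absent': P(genus P) = 0.45·0.6226 / (0.45·0.6226 + 0.5·0.3774) ≈ 0.5976
After 'absent': P(genus P) = 0.45·0.5976 / (0.45·0.5976 + 0.5·0.4024) ≈ 0.5720
After 'absent': P(genus P) = 0.45·0.5720 / (0.45·0.5720 + 0.5·0.4280) ≈ 0.5460
After 'present': P(genus P) = 0.55·0.5460 / (0.55·0.5460 + 0.5·0.4540) ≈ 0.5695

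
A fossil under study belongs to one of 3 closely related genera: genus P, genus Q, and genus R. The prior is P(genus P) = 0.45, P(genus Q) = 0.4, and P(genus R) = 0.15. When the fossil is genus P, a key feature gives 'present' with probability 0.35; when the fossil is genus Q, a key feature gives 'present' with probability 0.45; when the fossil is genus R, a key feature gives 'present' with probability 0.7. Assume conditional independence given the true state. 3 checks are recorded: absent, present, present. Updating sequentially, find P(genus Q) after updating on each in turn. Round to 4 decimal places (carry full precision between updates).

Apply Bayes' rule sequentially, carrying P(genus Q) forward.
After 'absent': normaliser = 0.65·0.4500 + 0.55·0.4000 + 0.3·0.1500; P(genus P) ≈ 0.5247, P(genus Q) ≈ 0.3946, P(genus R) ≈ 0.0807
After 'present': normaliser = 0.35·0.5247 + 0.45·0.3946 + 0.7·0.0807; P(genus P) ≈ 0.4396, P(genus Q) ≈ 0.4251, P(genus R) ≈ 0.1353
After 'present': normaliser = 0.35·0.4396 + 0.45·0.4251 + 0.7·0.1353; P(genus P) ≈ 0.3498, P(genus Q) ≈ 0.4349, P(genus R) ≈ 0.2153

0.4349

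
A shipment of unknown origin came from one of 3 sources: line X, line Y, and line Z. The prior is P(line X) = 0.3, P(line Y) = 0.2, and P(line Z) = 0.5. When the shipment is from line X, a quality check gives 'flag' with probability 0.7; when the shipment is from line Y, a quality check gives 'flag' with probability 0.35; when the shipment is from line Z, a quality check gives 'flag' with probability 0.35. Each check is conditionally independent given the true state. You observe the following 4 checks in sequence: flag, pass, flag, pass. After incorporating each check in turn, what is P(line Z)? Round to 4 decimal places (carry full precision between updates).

0.5232

After 'flag': normaliser = 0.7·0.3000 + 0.35·0.2000 + 0.35·0.5000; P(line X) ≈ 0.4615, P(line Y) ≈ 0.1538, P(line Z) ≈ 0.3846
After 'pass': normaliser = 0.3·0.4615 + 0.65·0.1538 + 0.65·0.3846; P(line X) ≈ 0.2835, P(line Y) ≈ 0.2047, P(line Z) ≈ 0.5118
After 'flag': normaliser = 0.7·0.2835 + 0.35·0.2047 + 0.35·0.5118; P(line X) ≈ 0.4417, P(line Y) ≈ 0.1595, P(line Z) ≈ 0.3988
After 'pass': normaliser = 0.3·0.4417 + 0.65·0.1595 + 0.65·0.3988; P(line X) ≈ 0.2675, P(line Y) ≈ 0.2093, P(line Z) ≈ 0.5232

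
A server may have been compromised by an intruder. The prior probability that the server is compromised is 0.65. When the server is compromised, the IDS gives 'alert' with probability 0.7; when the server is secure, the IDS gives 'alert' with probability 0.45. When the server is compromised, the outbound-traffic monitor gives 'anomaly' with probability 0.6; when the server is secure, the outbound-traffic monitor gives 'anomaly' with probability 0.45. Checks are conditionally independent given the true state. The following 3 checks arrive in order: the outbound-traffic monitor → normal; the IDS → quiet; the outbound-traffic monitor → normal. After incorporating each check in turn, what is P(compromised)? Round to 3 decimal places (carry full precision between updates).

After the outbound-traffic monitor='normal': P(compromised) = 0.4·0.6500 / (0.4·0.6500 + 0.55·0.3500) ≈ 0.5746
After the IDS='quiet': P(compromised) = 0.3·0.5746 / (0.3·0.5746 + 0.55·0.4254) ≈ 0.4242
After the outbound-traffic monitor='normal': P(compromised) = 0.4·0.4242 / (0.4·0.4242 + 0.55·0.5758) ≈ 0.3489

0.349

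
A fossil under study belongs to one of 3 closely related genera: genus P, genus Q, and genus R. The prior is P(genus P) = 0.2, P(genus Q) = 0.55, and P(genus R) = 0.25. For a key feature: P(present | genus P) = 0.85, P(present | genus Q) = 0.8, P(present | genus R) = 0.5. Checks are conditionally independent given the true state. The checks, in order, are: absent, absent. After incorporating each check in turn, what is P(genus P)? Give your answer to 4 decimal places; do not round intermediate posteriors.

0.0506

After 'absent': normaliser = 0.15·0.2000 + 0.2·0.5500 + 0.5·0.2500; P(genus P) ≈ 0.1132, P(genus Q) ≈ 0.4151, P(genus R) ≈ 0.4717
After 'absent': normaliser = 0.15·0.1132 + 0.2·0.4151 + 0.5·0.4717; P(genus P) ≈ 0.0506, P(genus Q) ≈ 0.2472, P(genus R) ≈ 0.7022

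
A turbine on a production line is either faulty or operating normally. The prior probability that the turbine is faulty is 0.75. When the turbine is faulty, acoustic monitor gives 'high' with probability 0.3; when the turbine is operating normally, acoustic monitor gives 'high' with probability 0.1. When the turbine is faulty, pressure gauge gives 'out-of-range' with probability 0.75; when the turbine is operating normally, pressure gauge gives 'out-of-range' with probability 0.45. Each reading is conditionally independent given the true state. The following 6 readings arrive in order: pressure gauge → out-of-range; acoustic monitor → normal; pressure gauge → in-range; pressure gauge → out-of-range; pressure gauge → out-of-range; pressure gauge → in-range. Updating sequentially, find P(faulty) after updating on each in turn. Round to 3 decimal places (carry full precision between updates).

Each posterior becomes the prior for the next update.
After pressure gauge='out-of-range': P(faulty) = 0.75·0.7500 / (0.75·0.7500 + 0.45·0.2500) ≈ 0.8333
After acoustic monitor='normal': P(faulty) = 0.7·0.8333 / (0.7·0.8333 + 0.9·0.1667) ≈ 0.7955
After pressure gauge='in-range': P(faulty) = 0.25·0.7955 / (0.25·0.7955 + 0.55·0.2045) ≈ 0.6387
After pressure gauge='out-of-range': P(faulty) = 0.75·0.6387 / (0.75·0.6387 + 0.45·0.3613) ≈ 0.7466
After pressure gauge='out-of-range': P(faulty) = 0.75·0.7466 / (0.75·0.7466 + 0.45·0.2534) ≈ 0.8308
After pressure gauge='in-range': P(faulty) = 0.25·0.8308 / (0.25·0.8308 + 0.55·0.1692) ≈ 0.6906

0.691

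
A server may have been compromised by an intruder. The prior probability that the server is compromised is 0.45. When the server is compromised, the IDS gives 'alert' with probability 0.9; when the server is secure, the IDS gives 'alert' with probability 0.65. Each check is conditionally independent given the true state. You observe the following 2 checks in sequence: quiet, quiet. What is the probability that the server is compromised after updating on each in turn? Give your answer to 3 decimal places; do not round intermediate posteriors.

0.063

After 'quiet': P(compromised) = 0.1·0.4500 / (0.1·0.4500 + 0.35·0.5500) ≈ 0.1895
After 'quiet': P(compromised) = 0.1·0.1895 / (0.1·0.1895 + 0.35·0.8105) ≈ 0.0626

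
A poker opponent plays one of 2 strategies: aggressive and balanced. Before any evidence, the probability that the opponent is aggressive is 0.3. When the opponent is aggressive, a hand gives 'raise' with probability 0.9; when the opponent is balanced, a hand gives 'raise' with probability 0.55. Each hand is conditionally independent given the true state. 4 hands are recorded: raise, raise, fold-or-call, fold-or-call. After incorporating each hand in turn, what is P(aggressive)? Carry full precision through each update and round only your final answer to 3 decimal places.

0.054

After 'raise': P(aggressive) = 0.9·0.3000 / (0.9·0.3000 + 0.55·0.7000) ≈ 0.4122
After 'raise': P(aggressive) = 0.9·0.4122 / (0.9·0.4122 + 0.55·0.5878) ≈ 0.5344
After 'fold-or-call': P(aggressive) = 0.1·0.5344 / (0.1·0.5344 + 0.45·0.4656) ≈ 0.2032
After 'fold-or-call': P(aggressive) = 0.1·0.2032 / (0.1·0.2032 + 0.45·0.7968) ≈ 0.0536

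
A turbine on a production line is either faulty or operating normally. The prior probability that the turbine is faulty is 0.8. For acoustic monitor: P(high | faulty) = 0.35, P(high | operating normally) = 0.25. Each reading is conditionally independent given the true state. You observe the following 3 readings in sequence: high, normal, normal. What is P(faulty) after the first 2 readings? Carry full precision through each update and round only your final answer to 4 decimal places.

0.8292

Each posterior becomes the prior for the next update.
After 'high': P(faulty) = 0.35·0.8000 / (0.35·0.8000 + 0.25·0.2000) ≈ 0.8485
After 'normal': P(faulty) = 0.65·0.8485 / (0.65·0.8485 + 0.75·0.1515) ≈ 0.8292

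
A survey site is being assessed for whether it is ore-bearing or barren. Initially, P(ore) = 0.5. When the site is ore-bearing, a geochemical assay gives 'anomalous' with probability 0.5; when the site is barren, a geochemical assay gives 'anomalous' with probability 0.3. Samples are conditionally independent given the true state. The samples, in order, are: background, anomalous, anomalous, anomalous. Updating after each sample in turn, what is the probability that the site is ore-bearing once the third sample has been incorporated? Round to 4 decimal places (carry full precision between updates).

0.6649

After 'background': P(ore) = 0.5·0.5000 / (0.5·0.5000 + 0.7·0.5000) ≈ 0.4167
After 'anomalous': P(ore) = 0.5·0.4167 / (0.5·0.4167 + 0.3·0.5833) ≈ 0.5435
After 'anomalous': P(ore) = 0.5·0.5435 / (0.5·0.5435 + 0.3·0.4565) ≈ 0.6649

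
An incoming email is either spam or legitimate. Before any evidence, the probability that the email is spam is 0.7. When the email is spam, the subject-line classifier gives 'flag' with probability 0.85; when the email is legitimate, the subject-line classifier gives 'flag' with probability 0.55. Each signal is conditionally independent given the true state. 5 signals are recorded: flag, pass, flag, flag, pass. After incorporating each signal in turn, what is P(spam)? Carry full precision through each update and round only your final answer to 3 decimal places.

0.489

After 'flag': P(spam) = 0.85·0.7000 / (0.85·0.7000 + 0.55·0.3000) ≈ 0.7829
After 'pass': P(spam) = 0.15·0.7829 / (0.15·0.7829 + 0.45·0.2171) ≈ 0.5459
After 'flag': P(spam) = 0.85·0.5459 / (0.85·0.5459 + 0.55·0.4541) ≈ 0.6501
After 'flag': P(spam) = 0.85·0.6501 / (0.85·0.6501 + 0.55·0.3499) ≈ 0.7417
After 'pass': P(spam) = 0.15·0.7417 / (0.15·0.7417 + 0.45·0.2583) ≈ 0.4890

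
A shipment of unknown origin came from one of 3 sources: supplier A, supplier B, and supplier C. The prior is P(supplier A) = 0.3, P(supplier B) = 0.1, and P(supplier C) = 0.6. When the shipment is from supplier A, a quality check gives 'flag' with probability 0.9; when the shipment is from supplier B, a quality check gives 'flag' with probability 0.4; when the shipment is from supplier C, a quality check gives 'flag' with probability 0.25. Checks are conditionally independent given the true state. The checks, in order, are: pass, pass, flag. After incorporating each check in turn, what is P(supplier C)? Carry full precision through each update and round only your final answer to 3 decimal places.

After 'pass': normaliser = 0.1·0.3000 + 0.6·0.1000 + 0.75·0.6000; P(supplier A) ≈ 0.0556, P(supplier B) ≈ 0.1111, P(supplier C) ≈ 0.8333
After 'pass': normaliser = 0.1·0.0556 + 0.6·0.1111 + 0.75·0.8333; P(supplier A) ≈ 0.0080, P(supplier B) ≈ 0.0956, P(supplier C) ≈ 0.8964
After 'flag': normaliser = 0.9·0.0080 + 0.4·0.0956 + 0.25·0.8964; P(supplier A) ≈ 0.0266, P(supplier B) ≈ 0.1419, P(supplier C) ≈ 0.8315

0.831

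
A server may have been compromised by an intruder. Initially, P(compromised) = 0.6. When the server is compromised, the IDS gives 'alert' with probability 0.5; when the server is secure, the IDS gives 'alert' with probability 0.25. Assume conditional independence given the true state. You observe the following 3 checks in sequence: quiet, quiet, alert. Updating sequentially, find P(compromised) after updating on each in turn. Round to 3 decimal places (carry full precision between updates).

0.571

After 'quiet': P(compromised) = 0.5·0.6000 / (0.5·0.6000 + 0.75·0.4000) ≈ 0.5000
After 'quiet': P(compromised) = 0.5·0.5000 / (0.5·0.5000 + 0.75·0.5000) ≈ 0.4000
After 'alert': P(compromised) = 0.5·0.4000 / (0.5·0.4000 + 0.25·0.6000) ≈ 0.5714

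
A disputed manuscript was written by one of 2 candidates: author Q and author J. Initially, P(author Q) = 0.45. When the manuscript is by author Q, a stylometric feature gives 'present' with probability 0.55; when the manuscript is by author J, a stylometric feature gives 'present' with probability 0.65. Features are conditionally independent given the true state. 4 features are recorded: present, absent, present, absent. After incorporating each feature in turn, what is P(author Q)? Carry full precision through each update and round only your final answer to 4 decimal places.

0.4920

Apply Bayes' rule sequentially, carrying P(author Q) forward.
After 'present': P(author Q) = 0.55·0.4500 / (0.55·0.4500 + 0.65·0.5500) ≈ 0.4091
After 'absent': P(author Q) = 0.45·0.4091 / (0.45·0.4091 + 0.35·0.5909) ≈ 0.4709
After 'present': P(author Q) = 0.55·0.4709 / (0.55·0.4709 + 0.65·0.5291) ≈ 0.4296
After 'absent': P(author Q) = 0.45·0.4296 / (0.45·0.4296 + 0.35·0.5704) ≈ 0.4920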